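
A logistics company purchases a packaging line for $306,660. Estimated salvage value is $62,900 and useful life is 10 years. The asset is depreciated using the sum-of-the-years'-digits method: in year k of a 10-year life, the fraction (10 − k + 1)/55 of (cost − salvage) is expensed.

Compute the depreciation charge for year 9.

Depreciable base = $306,660 − $62,900 = $243,760.
Sum of the years' digits = 10+9+8+7+6+5+4+3+2+1 = 55.
Year 1: $243,760 × 10/55 = $44,320. Book value $262,340.
Year 2: $243,760 × 9/55 = $39,888. Book value $222,452.
Year 3: $243,760 × 8/55 = $35,456. Book value $186,996.
Year 4: $243,760 × 7/55 = $31,024. Book value $155,972.
Year 5: $243,760 × 6/55 = $26,592. Book value $129,380.
Year 6: $243,760 × 5/55 = $22,160. Book value $107,220.
Year 7: $243,760 × 4/55 = $17,728. Book value $89,492.
Year 8: $243,760 × 3/55 = $13,296. Book value $76,196.
Year 9: $243,760 × 2/55 = $8,864. Book value $67,332.

$8,864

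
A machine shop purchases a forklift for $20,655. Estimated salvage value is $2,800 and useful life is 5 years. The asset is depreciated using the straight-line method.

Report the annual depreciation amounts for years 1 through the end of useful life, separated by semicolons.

$3,571; $3,571; $3,571; $3,571; $3,571

Depreciable base = $20,655 − $2,800 = $17,855.
Annual expense = $17,855 / 5 = $3,571.
End of year 1: book value $17,084.
End of year 2: book value $13,513.
End of year 3: book value $9,942.
End of year 4: book value $6,371.
End of year 5: book value $2,800.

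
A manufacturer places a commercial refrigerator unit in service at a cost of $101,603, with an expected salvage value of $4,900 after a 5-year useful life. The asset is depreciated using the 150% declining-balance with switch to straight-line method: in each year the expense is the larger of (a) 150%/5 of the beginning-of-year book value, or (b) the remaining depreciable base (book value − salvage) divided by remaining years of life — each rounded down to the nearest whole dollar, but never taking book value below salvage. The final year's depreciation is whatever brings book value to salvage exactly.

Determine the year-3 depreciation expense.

Depreciable base = $101,603 − $4,900 = $96,703.
Year 1: DB = ⌊$101,603 × 150%/5⌋ = $30,480; SL = ⌊$96,703/5⌋ = $19,340 → take DB $30,480. Book value $71,123.
Year 2: DB = ⌊$71,123 × 150%/5⌋ = $21,336; SL = ⌊$66,223/4⌋ = $16,555 → take DB $21,336. Book value $49,787.
Year 3: DB = ⌊$49,787 × 150%/5⌋ = $14,936; SL = ⌊$44,887/3⌋ = $14,962 → take SL $14,962. Book value $34,825.

$14,962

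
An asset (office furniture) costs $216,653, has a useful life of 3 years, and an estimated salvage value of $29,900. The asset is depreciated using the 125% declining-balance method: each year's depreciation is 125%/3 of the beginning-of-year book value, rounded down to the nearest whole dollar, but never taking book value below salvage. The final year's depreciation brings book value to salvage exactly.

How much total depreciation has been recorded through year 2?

Depreciable base = $216,653 − $29,900 = $186,753.
Year 1: ⌊$216,653 × 125%/3⌋ = $90,272. Book value $126,381.
Year 2: ⌊$126,381 × 125%/3⌋ = $52,658. Book value $73,723.
Accumulated through year 2 = $216,653 − $73,723 = $142,930.

$142,930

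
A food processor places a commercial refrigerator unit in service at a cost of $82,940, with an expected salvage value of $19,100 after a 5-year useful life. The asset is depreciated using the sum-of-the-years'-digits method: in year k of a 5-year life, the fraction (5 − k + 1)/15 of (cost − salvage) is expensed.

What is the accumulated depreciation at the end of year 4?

$59,584

Depreciable base = $82,940 − $19,100 = $63,840.
Sum of the years' digits = 5+4+3+2+1 = 15.
Year 1: $63,840 × 5/15 = $21,280. Book value $61,660.
Year 2: $63,840 × 4/15 = $17,024. Book value $44,636.
Year 3: $63,840 × 3/15 = $12,768. Book value $31,868.
Year 4: $63,840 × 2/15 = $8,512. Book value $23,356.
Accumulated through year 4 = $82,940 − $23,356 = $59,584.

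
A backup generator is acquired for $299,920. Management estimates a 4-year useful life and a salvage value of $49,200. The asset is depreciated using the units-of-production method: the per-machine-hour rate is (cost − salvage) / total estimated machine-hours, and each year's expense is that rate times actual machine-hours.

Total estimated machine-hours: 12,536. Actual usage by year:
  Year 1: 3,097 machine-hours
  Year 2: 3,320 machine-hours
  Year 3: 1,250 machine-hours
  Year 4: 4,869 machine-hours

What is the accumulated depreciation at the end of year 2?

$128,340

Depreciable base = $299,920 − $49,200 = $250,720.
Rate = $250,720 / 12,536 machine-hours = $20 per machine-hour.
Year 1: 3,097 × $20 = $61,940. Book value $237,980.
Year 2: 3,320 × $20 = $66,400. Book value $171,580.
Accumulated through year 2 = $299,920 − $171,580 = $128,340.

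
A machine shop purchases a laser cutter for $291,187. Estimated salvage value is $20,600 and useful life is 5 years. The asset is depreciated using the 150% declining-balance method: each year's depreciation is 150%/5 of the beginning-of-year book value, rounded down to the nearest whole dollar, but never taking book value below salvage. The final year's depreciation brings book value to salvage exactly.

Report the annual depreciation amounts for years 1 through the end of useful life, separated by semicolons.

Depreciable base = $291,187 − $20,600 = $270,587.
Year 1: ⌊$291,187 × 150%/5⌋ = $87,356. Book value $203,831.
Year 2: ⌊$203,831 × 150%/5⌋ = $61,149. Book value $142,682.
Year 3: ⌊$142,682 × 150%/5⌋ = $42,804. Book value $99,878.
Year 4: ⌊$99,878 × 150%/5⌋ = $29,963. Book value $69,915.
Year 5 (final): $69,915 − $20,600 = $49,315. Book value $20,600.

$87,356; $61,149; $42,804; $29,963; $49,315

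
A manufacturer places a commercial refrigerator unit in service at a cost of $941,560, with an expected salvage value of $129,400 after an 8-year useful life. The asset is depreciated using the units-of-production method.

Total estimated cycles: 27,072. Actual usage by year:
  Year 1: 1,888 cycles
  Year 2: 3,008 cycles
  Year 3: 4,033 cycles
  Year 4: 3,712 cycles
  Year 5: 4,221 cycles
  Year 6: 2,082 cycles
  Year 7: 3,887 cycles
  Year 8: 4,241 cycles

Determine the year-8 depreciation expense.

Depreciable base = $941,560 − $129,400 = $812,160.
Rate = $812,160 / 27,072 cycles = $30 per cycle.
Year 1: 1,888 × $30 = $56,640. Book value $884,920.
Year 2: 3,008 × $30 = $90,240. Book value $794,680.
Year 3: 4,033 × $30 = $120,990. Book value $673,690.
Year 4: 3,712 × $30 = $111,360. Book value $562,330.
Year 5: 4,221 × $30 = $126,630. Book value $435,700.
Year 6: 2,082 × $30 = $62,460. Book value $373,240.
Year 7: 3,887 × $30 = $116,610. Book value $256,630.
Year 8: 4,241 × $30 = $127,230. Book value $129,400.

$127,230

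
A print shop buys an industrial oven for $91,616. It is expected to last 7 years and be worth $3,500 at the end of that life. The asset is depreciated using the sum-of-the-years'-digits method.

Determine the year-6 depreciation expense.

$6,294

Depreciable base = $91,616 − $3,500 = $88,116.
Sum of the years' digits = 7+6+5+4+3+2+1 = 28.
Year 1: $88,116 × 7/28 = $22,029. Book value $69,587.
Year 2: $88,116 × 6/28 = $18,882. Book value $50,705.
Year 3: $88,116 × 5/28 = $15,735. Book value $34,970.
Year 4: $88,116 × 4/28 = $12,588. Book value $22,382.
Year 5: $88,116 × 3/28 = $9,441. Book value $12,941.
Year 6: $88,116 × 2/28 = $6,294. Book value $6,647.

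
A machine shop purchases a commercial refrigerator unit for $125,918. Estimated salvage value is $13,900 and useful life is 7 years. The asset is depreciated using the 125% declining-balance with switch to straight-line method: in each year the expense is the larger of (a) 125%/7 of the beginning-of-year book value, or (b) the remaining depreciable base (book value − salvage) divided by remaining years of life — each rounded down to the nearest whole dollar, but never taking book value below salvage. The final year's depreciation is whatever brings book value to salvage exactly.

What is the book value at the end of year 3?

Depreciable base = $125,918 − $13,900 = $112,018.
Year 1: DB = ⌊$125,918 × 125%/7⌋ = $22,485; SL = ⌊$112,018/7⌋ = $16,002 → take DB $22,485. Book value $103,433.
Year 2: DB = ⌊$103,433 × 125%/7⌋ = $18,470; SL = ⌊$89,533/6⌋ = $14,922 → take DB $18,470. Book value $84,963.
Year 3: DB = ⌊$84,963 × 125%/7⌋ = $15,171; SL = ⌊$71,063/5⌋ = $14,212 → take DB $15,171. Book value $69,792.

$69,792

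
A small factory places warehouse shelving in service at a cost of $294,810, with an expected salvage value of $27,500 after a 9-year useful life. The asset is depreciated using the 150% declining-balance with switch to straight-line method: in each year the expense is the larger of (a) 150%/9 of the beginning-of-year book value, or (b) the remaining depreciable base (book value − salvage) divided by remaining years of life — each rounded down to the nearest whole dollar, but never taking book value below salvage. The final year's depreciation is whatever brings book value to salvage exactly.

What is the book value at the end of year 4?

Depreciable base = $294,810 − $27,500 = $267,310.
Year 1: DB = ⌊$294,810 × 150%/9⌋ = $49,135; SL = ⌊$267,310/9⌋ = $29,701 → take DB $49,135. Book value $245,675.
Year 2: DB = ⌊$245,675 × 150%/9⌋ = $40,945; SL = ⌊$218,175/8⌋ = $27,271 → take DB $40,945. Book value $204,730.
Year 3: DB = ⌊$204,730 × 150%/9⌋ = $34,121; SL = ⌊$177,230/7⌋ = $25,318 → take DB $34,121. Book value $170,609.
Year 4: DB = ⌊$170,609 × 150%/9⌋ = $28,434; SL = ⌊$143,109/6⌋ = $23,851 → take DB $28,434. Book value $142,175.

$142,175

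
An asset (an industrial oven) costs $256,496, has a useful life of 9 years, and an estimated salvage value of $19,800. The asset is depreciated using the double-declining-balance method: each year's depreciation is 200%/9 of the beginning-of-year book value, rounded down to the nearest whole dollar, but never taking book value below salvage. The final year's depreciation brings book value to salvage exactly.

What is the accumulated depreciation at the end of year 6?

$199,712

Depreciable base = $256,496 − $19,800 = $236,696.
Year 1: ⌊$256,496 × 200%/9⌋ = $56,999. Book value $199,497.
Year 2: ⌊$199,497 × 200%/9⌋ = $44,332. Book value $155,165.
Year 3: ⌊$155,165 × 200%/9⌋ = $34,481. Book value $120,684.
Year 4: ⌊$120,684 × 200%/9⌋ = $26,818. Book value $93,866.
Year 5: ⌊$93,866 × 200%/9⌋ = $20,859. Book value $73,007.
Year 6: ⌊$73,007 × 200%/9⌋ = $16,223. Book value $56,784.
Accumulated through year 6 = $256,496 − $56,784 = $199,712.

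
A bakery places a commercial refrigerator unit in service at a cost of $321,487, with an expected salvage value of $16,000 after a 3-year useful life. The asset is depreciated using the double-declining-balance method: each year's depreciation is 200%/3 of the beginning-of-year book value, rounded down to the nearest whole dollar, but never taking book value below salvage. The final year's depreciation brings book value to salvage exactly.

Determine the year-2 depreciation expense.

$71,442

Depreciable base = $321,487 − $16,000 = $305,487.
Year 1: ⌊$321,487 × 200%/3⌋ = $214,324. Book value $107,163.
Year 2: ⌊$107,163 × 200%/3⌋ = $71,442. Book value $35,721.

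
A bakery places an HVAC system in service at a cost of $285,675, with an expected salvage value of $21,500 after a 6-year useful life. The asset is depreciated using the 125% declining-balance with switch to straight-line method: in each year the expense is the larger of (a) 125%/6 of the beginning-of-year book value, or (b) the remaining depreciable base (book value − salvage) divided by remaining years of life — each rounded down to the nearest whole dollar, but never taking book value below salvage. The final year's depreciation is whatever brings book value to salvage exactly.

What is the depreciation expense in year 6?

Depreciable base = $285,675 − $21,500 = $264,175.
Year 1: DB = ⌊$285,675 × 125%/6⌋ = $59,515; SL = ⌊$264,175/6⌋ = $44,029 → take DB $59,515. Book value $226,160.
Year 2: DB = ⌊$226,160 × 125%/6⌋ = $47,116; SL = ⌊$204,660/5⌋ = $40,932 → take DB $47,116. Book value $179,044.
Year 3: DB = ⌊$179,044 × 125%/6⌋ = $37,300; SL = ⌊$157,544/4⌋ = $39,386 → take SL $39,386. Book value $139,658.
Year 4: DB = ⌊$139,658 × 125%/6⌋ = $29,095; SL = ⌊$118,158/3⌋ = $39,386 → take SL $39,386. Book value $100,272.
Year 5: DB = ⌊$100,272 × 125%/6⌋ = $20,890; SL = ⌊$78,772/2⌋ = $39,386 → take SL $39,386. Book value $60,886.
Year 6 (final): $60,886 − $21,500 = $39,386. Book value $21,500.

$39,386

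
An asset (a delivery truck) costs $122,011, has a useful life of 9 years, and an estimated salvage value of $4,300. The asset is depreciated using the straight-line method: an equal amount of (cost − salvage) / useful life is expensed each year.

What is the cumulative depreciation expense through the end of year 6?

$78,474

Depreciable base = $122,011 − $4,300 = $117,711.
Annual expense = $117,711 / 9 = $13,079.
End of year 1: book value $108,932.
End of year 2: book value $95,853.
End of year 3: book value $82,774.
End of year 4: book value $69,695.
End of year 5: book value $56,616.
End of year 6: book value $43,537.
Accumulated through year 6 = $122,011 − $43,537 = $78,474.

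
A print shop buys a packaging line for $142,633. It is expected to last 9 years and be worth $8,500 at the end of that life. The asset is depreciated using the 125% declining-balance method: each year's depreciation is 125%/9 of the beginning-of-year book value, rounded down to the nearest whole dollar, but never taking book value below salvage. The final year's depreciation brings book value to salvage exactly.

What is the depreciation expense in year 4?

$12,649

Depreciable base = $142,633 − $8,500 = $134,133.
Year 1: ⌊$142,633 × 125%/9⌋ = $19,810. Book value $122,823.
Year 2: ⌊$122,823 × 125%/9⌋ = $17,058. Book value $105,765.
Year 3: ⌊$105,765 × 125%/9⌋ = $14,689. Book value $91,076.
Year 4: ⌊$91,076 × 125%/9⌋ = $12,649. Book value $78,427.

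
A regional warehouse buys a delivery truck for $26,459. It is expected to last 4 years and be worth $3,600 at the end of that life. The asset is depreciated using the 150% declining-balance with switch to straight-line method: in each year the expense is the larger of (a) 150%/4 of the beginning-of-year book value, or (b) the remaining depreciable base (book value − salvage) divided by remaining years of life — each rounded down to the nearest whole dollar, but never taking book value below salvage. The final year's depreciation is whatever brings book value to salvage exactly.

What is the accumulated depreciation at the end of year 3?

Depreciable base = $26,459 − $3,600 = $22,859.
Year 1: DB = ⌊$26,459 × 150%/4⌋ = $9,922; SL = ⌊$22,859/4⌋ = $5,714 → take DB $9,922. Book value $16,537.
Year 2: DB = ⌊$16,537 × 150%/4⌋ = $6,201; SL = ⌊$12,937/3⌋ = $4,312 → take DB $6,201. Book value $10,336.
Year 3: DB = ⌊$10,336 × 150%/4⌋ = $3,876; SL = ⌊$6,736/2⌋ = $3,368 → take DB $3,876. Book value $6,460.
Accumulated through year 3 = $26,459 − $6,460 = $19,999.

$19,999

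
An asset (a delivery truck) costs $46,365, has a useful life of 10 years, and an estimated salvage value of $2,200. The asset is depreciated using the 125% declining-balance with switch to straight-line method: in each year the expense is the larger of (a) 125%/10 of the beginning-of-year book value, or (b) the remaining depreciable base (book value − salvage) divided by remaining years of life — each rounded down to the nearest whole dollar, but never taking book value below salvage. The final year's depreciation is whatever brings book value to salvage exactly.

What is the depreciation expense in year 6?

Depreciable base = $46,365 − $2,200 = $44,165.
Year 1: DB = ⌊$46,365 × 125%/10⌋ = $5,795; SL = ⌊$44,165/10⌋ = $4,416 → take DB $5,795. Book value $40,570.
Year 2: DB = ⌊$40,570 × 125%/10⌋ = $5,071; SL = ⌊$38,370/9⌋ = $4,263 → take DB $5,071. Book value $35,499.
Year 3: DB = ⌊$35,499 × 125%/10⌋ = $4,437; SL = ⌊$33,299/8⌋ = $4,162 → take DB $4,437. Book value $31,062.
Year 4: DB = ⌊$31,062 × 125%/10⌋ = $3,882; SL = ⌊$28,862/7⌋ = $4,123 → take SL $4,123. Book value $26,939.
Year 5: DB = ⌊$26,939 × 125%/10⌋ = $3,367; SL = ⌊$24,739/6⌋ = $4,123 → take SL $4,123. Book value $22,816.
Year 6: DB = ⌊$22,816 × 125%/10⌋ = $2,852; SL = ⌊$20,616/5⌋ = $4,123 → take SL $4,123. Book value $18,693.

$4,123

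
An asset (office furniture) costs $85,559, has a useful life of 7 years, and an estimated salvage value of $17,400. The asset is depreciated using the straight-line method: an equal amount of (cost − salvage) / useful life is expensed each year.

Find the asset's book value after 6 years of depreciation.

$27,137

Depreciable base = $85,559 − $17,400 = $68,159.
Annual expense = $68,159 / 7 = $9,737.
End of year 1: book value $75,822.
End of year 2: book value $66,085.
End of year 3: book value $56,348.
End of year 4: book value $46,611.
End of year 5: book value $36,874.
End of year 6: book value $27,137.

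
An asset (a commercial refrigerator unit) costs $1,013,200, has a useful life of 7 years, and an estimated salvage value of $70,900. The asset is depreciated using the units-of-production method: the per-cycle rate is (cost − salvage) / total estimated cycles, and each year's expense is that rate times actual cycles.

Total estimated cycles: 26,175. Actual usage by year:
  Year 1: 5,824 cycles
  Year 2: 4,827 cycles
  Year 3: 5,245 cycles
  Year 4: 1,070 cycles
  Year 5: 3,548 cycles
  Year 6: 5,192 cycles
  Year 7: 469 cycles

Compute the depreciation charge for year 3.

Depreciable base = $1,013,200 − $70,900 = $942,300.
Rate = $942,300 / 26,175 cycles = $36 per cycle.
Year 1: 5,824 × $36 = $209,664. Book value $803,536.
Year 2: 4,827 × $36 = $173,772. Book value $629,764.
Year 3: 5,245 × $36 = $188,820. Book value $440,944.

$188,820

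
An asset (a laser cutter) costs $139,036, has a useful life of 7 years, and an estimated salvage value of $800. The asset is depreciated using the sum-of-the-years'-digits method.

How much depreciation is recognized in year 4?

$19,748

Depreciable base = $139,036 − $800 = $138,236.
Sum of the years' digits = 7+6+5+4+3+2+1 = 28.
Year 1: $138,236 × 7/28 = $34,559. Book value $104,477.
Year 2: $138,236 × 6/28 = $29,622. Book value $74,855.
Year 3: $138,236 × 5/28 = $24,685. Book value $50,170.
Year 4: $138,236 × 4/28 = $19,748. Book value $30,422.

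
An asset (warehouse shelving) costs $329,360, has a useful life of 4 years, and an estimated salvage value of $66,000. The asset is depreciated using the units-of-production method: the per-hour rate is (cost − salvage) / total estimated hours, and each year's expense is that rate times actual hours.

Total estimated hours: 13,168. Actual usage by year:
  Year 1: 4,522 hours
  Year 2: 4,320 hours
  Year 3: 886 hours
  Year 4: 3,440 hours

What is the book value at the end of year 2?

$152,520

Depreciable base = $329,360 − $66,000 = $263,360.
Rate = $263,360 / 13,168 hours = $20 per hour.
Year 1: 4,522 × $20 = $90,440. Book value $238,920.
Year 2: 4,320 × $20 = $86,400. Book value $152,520.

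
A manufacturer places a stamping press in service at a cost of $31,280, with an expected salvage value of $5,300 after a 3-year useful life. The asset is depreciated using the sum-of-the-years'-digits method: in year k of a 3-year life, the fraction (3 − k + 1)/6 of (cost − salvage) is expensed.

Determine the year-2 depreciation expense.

$8,660

Depreciable base = $31,280 − $5,300 = $25,980.
Sum of the years' digits = 3+2+1 = 6.
Year 1: $25,980 × 3/6 = $12,990. Book value $18,290.
Year 2: $25,980 × 2/6 = $8,660. Book value $9,630.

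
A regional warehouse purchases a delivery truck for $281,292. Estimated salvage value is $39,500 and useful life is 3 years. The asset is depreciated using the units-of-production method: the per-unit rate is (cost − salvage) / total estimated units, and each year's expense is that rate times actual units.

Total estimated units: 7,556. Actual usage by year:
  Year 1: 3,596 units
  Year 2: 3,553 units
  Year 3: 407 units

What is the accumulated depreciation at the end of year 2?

Depreciable base = $281,292 − $39,500 = $241,792.
Rate = $241,792 / 7,556 units = $32 per unit.
Year 1: 3,596 × $32 = $115,072. Book value $166,220.
Year 2: 3,553 × $32 = $113,696. Book value $52,524.
Accumulated through year 2 = $281,292 − $52,524 = $228,768.

$228,768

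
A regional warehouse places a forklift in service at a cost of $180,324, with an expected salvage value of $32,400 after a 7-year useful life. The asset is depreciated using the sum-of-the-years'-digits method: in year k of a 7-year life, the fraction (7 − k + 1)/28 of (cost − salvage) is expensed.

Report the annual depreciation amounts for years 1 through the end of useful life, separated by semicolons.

$36,981; $31,698; $26,415; $21,132; $15,849; $10,566; $5,283

Depreciable base = $180,324 − $32,400 = $147,924.
Sum of the years' digits = 7+6+5+4+3+2+1 = 28.
Year 1: $147,924 × 7/28 = $36,981. Book value $143,343.
Year 2: $147,924 × 6/28 = $31,698. Book value $111,645.
Year 3: $147,924 × 5/28 = $26,415. Book value $85,230.
Year 4: $147,924 × 4/28 = $21,132. Book value $64,098.
Year 5: $147,924 × 3/28 = $15,849. Book value $48,249.
Year 6: $147,924 × 2/28 = $10,566. Book value $37,683.
Year 7: $147,924 × 1/28 = $5,283. Book value $32,400.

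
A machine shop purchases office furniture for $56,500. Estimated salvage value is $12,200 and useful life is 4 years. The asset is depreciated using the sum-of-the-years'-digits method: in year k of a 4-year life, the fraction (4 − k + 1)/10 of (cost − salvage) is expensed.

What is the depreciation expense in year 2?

Depreciable base = $56,500 − $12,200 = $44,300.
Sum of the years' digits = 4+3+2+1 = 10.
Year 1: $44,300 × 4/10 = $17,720. Book value $38,780.
Year 2: $44,300 × 3/10 = $13,290. Book value $25,490.

$13,290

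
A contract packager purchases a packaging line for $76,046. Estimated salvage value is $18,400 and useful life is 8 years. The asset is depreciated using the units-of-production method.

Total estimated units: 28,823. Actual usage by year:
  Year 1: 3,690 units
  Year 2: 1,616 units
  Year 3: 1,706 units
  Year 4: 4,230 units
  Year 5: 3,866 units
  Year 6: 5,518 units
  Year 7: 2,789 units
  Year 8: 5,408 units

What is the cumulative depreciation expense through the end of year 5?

$30,216

Depreciable base = $76,046 − $18,400 = $57,646.
Rate = $57,646 / 28,823 units = $2 per unit.
Year 1: 3,690 × $2 = $7,380. Book value $68,666.
Year 2: 1,616 × $2 = $3,232. Book value $65,434.
Year 3: 1,706 × $2 = $3,412. Book value $62,022.
Year 4: 4,230 × $2 = $8,460. Book value $53,562.
Year 5: 3,866 × $2 = $7,732. Book value $45,830.
Accumulated through year 5 = $76,046 − $45,830 = $30,216.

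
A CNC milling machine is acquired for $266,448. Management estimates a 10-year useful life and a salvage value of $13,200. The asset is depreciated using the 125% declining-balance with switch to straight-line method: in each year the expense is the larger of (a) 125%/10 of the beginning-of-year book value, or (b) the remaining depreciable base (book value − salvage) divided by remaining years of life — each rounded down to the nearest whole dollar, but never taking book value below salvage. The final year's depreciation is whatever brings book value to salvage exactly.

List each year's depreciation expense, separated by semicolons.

$33,306; $29,142; $25,500; $23,614; $23,614; $23,614; $23,614; $23,614; $23,615; $23,615

Depreciable base = $266,448 − $13,200 = $253,248.
Year 1: DB = ⌊$266,448 × 125%/10⌋ = $33,306; SL = ⌊$253,248/10⌋ = $25,324 → take DB $33,306. Book value $233,142.
Year 2: DB = ⌊$233,142 × 125%/10⌋ = $29,142; SL = ⌊$219,942/9⌋ = $24,438 → take DB $29,142. Book value $204,000.
Year 3: DB = ⌊$204,000 × 125%/10⌋ = $25,500; SL = ⌊$190,800/8⌋ = $23,850 → take DB $25,500. Book value $178,500.
Year 4: DB = ⌊$178,500 × 125%/10⌋ = $22,312; SL = ⌊$165,300/7⌋ = $23,614 → take SL $23,614. Book value $154,886.
Year 5: DB = ⌊$154,886 × 125%/10⌋ = $19,360; SL = ⌊$141,686/6⌋ = $23,614 → take SL $23,614. Book value $131,272.
Year 6: DB = ⌊$131,272 × 125%/10⌋ = $16,409; SL = ⌊$118,072/5⌋ = $23,614 → take SL $23,614. Book value $107,658.
Year 7: DB = ⌊$107,658 × 125%/10⌋ = $13,457; SL = ⌊$94,458/4⌋ = $23,614 → take SL $23,614. Book value $84,044.
Year 8: DB = ⌊$84,044 × 125%/10⌋ = $10,505; SL = ⌊$70,844/3⌋ = $23,614 → take SL $23,614. Book value $60,430.
Year 9: DB = ⌊$60,430 × 125%/10⌋ = $7,553; SL = ⌊$47,230/2⌋ = $23,615 → take SL $23,615. Book value $36,815.
Year 10 (final): $36,815 − $13,200 = $23,615. Book value $13,200.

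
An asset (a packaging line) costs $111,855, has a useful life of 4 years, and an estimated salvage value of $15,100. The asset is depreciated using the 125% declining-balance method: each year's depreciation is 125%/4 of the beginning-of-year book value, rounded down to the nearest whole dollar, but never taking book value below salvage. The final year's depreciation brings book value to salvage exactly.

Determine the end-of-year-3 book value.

Depreciable base = $111,855 − $15,100 = $96,755.
Year 1: ⌊$111,855 × 125%/4⌋ = $34,954. Book value $76,901.
Year 2: ⌊$76,901 × 125%/4⌋ = $24,031. Book value $52,870.
Year 3: ⌊$52,870 × 125%/4⌋ = $16,521. Book value $36,349.

$36,349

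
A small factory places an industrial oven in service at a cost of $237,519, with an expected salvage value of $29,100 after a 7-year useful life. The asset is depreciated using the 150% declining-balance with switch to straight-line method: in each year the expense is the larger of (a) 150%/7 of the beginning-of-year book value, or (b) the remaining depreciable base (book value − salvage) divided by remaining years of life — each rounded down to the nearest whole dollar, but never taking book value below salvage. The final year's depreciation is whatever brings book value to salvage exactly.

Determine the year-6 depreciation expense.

$20,475

Depreciable base = $237,519 − $29,100 = $208,419.
Year 1: DB = ⌊$237,519 × 150%/7⌋ = $50,896; SL = ⌊$208,419/7⌋ = $29,774 → take DB $50,896. Book value $186,623.
Year 2: DB = ⌊$186,623 × 150%/7⌋ = $39,990; SL = ⌊$157,523/6⌋ = $26,253 → take DB $39,990. Book value $146,633.
Year 3: DB = ⌊$146,633 × 150%/7⌋ = $31,421; SL = ⌊$117,533/5⌋ = $23,506 → take DB $31,421. Book value $115,212.
Year 4: DB = ⌊$115,212 × 150%/7⌋ = $24,688; SL = ⌊$86,112/4⌋ = $21,528 → take DB $24,688. Book value $90,524.
Year 5: DB = ⌊$90,524 × 150%/7⌋ = $19,398; SL = ⌊$61,424/3⌋ = $20,474 → take SL $20,474. Book value $70,050.
Year 6: DB = ⌊$70,050 × 150%/7⌋ = $15,010; SL = ⌊$40,950/2⌋ = $20,475 → take SL $20,475. Book value $49,575.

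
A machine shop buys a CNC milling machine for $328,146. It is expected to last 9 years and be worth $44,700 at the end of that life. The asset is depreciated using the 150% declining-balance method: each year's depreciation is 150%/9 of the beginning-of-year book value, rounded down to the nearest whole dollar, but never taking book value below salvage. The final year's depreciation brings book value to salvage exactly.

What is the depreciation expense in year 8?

Depreciable base = $328,146 − $44,700 = $283,446.
Year 1: ⌊$328,146 × 150%/9⌋ = $54,691. Book value $273,455.
Year 2: ⌊$273,455 × 150%/9⌋ = $45,575. Book value $227,880.
Year 3: ⌊$227,880 × 150%/9⌋ = $37,980. Book value $189,900.
Year 4: ⌊$189,900 × 150%/9⌋ = $31,650. Book value $158,250.
Year 5: ⌊$158,250 × 150%/9⌋ = $26,375. Book value $131,875.
Year 6: ⌊$131,875 × 150%/9⌋ = $21,979. Book value $109,896.
Year 7: ⌊$109,896 × 150%/9⌋ = $18,316. Book value $91,580.
Year 8: ⌊$91,580 × 150%/9⌋ = $15,263. Book value $76,317.

$15,263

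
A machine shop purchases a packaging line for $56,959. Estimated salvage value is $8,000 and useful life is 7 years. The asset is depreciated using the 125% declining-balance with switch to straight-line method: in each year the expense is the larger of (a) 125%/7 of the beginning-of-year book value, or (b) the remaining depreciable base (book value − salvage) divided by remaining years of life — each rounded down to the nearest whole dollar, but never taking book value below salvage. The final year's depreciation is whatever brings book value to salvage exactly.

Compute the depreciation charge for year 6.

Depreciable base = $56,959 − $8,000 = $48,959.
Year 1: DB = ⌊$56,959 × 125%/7⌋ = $10,171; SL = ⌊$48,959/7⌋ = $6,994 → take DB $10,171. Book value $46,788.
Year 2: DB = ⌊$46,788 × 125%/7⌋ = $8,355; SL = ⌊$38,788/6⌋ = $6,464 → take DB $8,355. Book value $38,433.
Year 3: DB = ⌊$38,433 × 125%/7⌋ = $6,863; SL = ⌊$30,433/5⌋ = $6,086 → take DB $6,863. Book value $31,570.
Year 4: DB = ⌊$31,570 × 125%/7⌋ = $5,637; SL = ⌊$23,570/4⌋ = $5,892 → take SL $5,892. Book value $25,678.
Year 5: DB = ⌊$25,678 × 125%/7⌋ = $4,585; SL = ⌊$17,678/3⌋ = $5,892 → take SL $5,892. Book value $19,786.
Year 6: DB = ⌊$19,786 × 125%/7⌋ = $3,533; SL = ⌊$11,786/2⌋ = $5,893 → take SL $5,893. Book value $13,893.

$5,893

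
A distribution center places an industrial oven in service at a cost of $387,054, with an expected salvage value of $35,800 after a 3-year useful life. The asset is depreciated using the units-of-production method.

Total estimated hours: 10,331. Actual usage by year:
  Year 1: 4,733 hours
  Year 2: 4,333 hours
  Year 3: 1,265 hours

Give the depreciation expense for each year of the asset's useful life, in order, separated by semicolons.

Depreciable base = $387,054 − $35,800 = $351,254.
Rate = $351,254 / 10,331 hours = $34 per hour.
Year 1: 4,733 × $34 = $160,922. Book value $226,132.
Year 2: 4,333 × $34 = $147,322. Book value $78,810.
Year 3: 1,265 × $34 = $43,010. Book value $35,800.

$160,922; $147,322; $43,010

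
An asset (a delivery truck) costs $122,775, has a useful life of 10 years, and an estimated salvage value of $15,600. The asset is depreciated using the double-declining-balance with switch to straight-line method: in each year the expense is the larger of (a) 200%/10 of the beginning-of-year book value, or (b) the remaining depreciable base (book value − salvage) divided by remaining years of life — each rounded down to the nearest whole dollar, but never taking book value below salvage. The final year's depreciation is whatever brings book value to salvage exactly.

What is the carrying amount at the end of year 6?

$32,186

Depreciable base = $122,775 − $15,600 = $107,175.
Year 1: DB = ⌊$122,775 × 200%/10⌋ = $24,555; SL = ⌊$107,175/10⌋ = $10,717 → take DB $24,555. Book value $98,220.
Year 2: DB = ⌊$98,220 × 200%/10⌋ = $19,644; SL = ⌊$82,620/9⌋ = $9,180 → take DB $19,644. Book value $78,576.
Year 3: DB = ⌊$78,576 × 200%/10⌋ = $15,715; SL = ⌊$62,976/8⌋ = $7,872 → take DB $15,715. Book value $62,861.
Year 4: DB = ⌊$62,861 × 200%/10⌋ = $12,572; SL = ⌊$47,261/7⌋ = $6,751 → take DB $12,572. Book value $50,289.
Year 5: DB = ⌊$50,289 × 200%/10⌋ = $10,057; SL = ⌊$34,689/6⌋ = $5,781 → take DB $10,057. Book value $40,232.
Year 6: DB = ⌊$40,232 × 200%/10⌋ = $8,046; SL = ⌊$24,632/5⌋ = $4,926 → take DB $8,046. Book value $32,186.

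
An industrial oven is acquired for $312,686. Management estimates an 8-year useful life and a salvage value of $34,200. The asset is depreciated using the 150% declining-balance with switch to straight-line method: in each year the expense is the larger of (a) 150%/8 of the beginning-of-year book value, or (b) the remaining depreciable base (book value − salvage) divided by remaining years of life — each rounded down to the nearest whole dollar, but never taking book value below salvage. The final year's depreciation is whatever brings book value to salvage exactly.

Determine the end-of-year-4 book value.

$136,272

Depreciable base = $312,686 − $34,200 = $278,486.
Year 1: DB = ⌊$312,686 × 150%/8⌋ = $58,628; SL = ⌊$278,486/8⌋ = $34,810 → take DB $58,628. Book value $254,058.
Year 2: DB = ⌊$254,058 × 150%/8⌋ = $47,635; SL = ⌊$219,858/7⌋ = $31,408 → take DB $47,635. Book value $206,423.
Year 3: DB = ⌊$206,423 × 150%/8⌋ = $38,704; SL = ⌊$172,223/6⌋ = $28,703 → take DB $38,704. Book value $167,719.
Year 4: DB = ⌊$167,719 × 150%/8⌋ = $31,447; SL = ⌊$133,519/5⌋ = $26,703 → take DB $31,447. Book value $136,272.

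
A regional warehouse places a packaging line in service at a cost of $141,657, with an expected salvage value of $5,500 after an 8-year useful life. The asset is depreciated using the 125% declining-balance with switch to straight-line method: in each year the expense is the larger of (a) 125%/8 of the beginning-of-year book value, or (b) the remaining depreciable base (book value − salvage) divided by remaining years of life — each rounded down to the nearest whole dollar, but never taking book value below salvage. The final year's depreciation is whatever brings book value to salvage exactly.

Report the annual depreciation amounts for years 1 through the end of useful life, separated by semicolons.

Depreciable base = $141,657 − $5,500 = $136,157.
Year 1: DB = ⌊$141,657 × 125%/8⌋ = $22,133; SL = ⌊$136,157/8⌋ = $17,019 → take DB $22,133. Book value $119,524.
Year 2: DB = ⌊$119,524 × 125%/8⌋ = $18,675; SL = ⌊$114,024/7⌋ = $16,289 → take DB $18,675. Book value $100,849.
Year 3: DB = ⌊$100,849 × 125%/8⌋ = $15,757; SL = ⌊$95,349/6⌋ = $15,891 → take SL $15,891. Book value $84,958.
Year 4: DB = ⌊$84,958 × 125%/8⌋ = $13,274; SL = ⌊$79,458/5⌋ = $15,891 → take SL $15,891. Book value $69,067.
Year 5: DB = ⌊$69,067 × 125%/8⌋ = $10,791; SL = ⌊$63,567/4⌋ = $15,891 → take SL $15,891. Book value $53,176.
Year 6: DB = ⌊$53,176 × 125%/8⌋ = $8,308; SL = ⌊$47,676/3⌋ = $15,892 → take SL $15,892. Book value $37,284.
Year 7: DB = ⌊$37,284 × 125%/8⌋ = $5,825; SL = ⌊$31,784/2⌋ = $15,892 → take SL $15,892. Book value $21,392.
Year 8 (final): $21,392 − $5,500 = $15,892. Book value $5,500.

$22,133; $18,675; $15,891; $15,891; $15,891; $15,892; $15,892; $15,892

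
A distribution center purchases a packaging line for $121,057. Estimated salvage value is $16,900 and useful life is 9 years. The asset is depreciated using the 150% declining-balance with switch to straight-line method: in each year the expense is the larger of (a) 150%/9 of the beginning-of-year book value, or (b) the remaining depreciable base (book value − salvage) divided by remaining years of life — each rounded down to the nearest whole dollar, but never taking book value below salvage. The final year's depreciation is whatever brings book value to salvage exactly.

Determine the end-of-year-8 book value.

$24,781

Depreciable base = $121,057 − $16,900 = $104,157.
Year 1: DB = ⌊$121,057 × 150%/9⌋ = $20,176; SL = ⌊$104,157/9⌋ = $11,573 → take DB $20,176. Book value $100,881.
Year 2: DB = ⌊$100,881 × 150%/9⌋ = $16,813; SL = ⌊$83,981/8⌋ = $10,497 → take DB $16,813. Book value $84,068.
Year 3: DB = ⌊$84,068 × 150%/9⌋ = $14,011; SL = ⌊$67,168/7⌋ = $9,595 → take DB $14,011. Book value $70,057.
Year 4: DB = ⌊$70,057 × 150%/9⌋ = $11,676; SL = ⌊$53,157/6⌋ = $8,859 → take DB $11,676. Book value $58,381.
Year 5: DB = ⌊$58,381 × 150%/9⌋ = $9,730; SL = ⌊$41,481/5⌋ = $8,296 → take DB $9,730. Book value $48,651.
Year 6: DB = ⌊$48,651 × 150%/9⌋ = $8,108; SL = ⌊$31,751/4⌋ = $7,937 → take DB $8,108. Book value $40,543.
Year 7: DB = ⌊$40,543 × 150%/9⌋ = $6,757; SL = ⌊$23,643/3⌋ = $7,881 → take SL $7,881. Book value $32,662.
Year 8: DB = ⌊$32,662 × 150%/9⌋ = $5,443; SL = ⌊$15,762/2⌋ = $7,881 → take SL $7,881. Book value $24,781.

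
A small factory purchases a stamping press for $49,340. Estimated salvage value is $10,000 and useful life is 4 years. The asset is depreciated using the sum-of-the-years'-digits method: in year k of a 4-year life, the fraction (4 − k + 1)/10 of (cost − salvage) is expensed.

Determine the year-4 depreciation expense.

Depreciable base = $49,340 − $10,000 = $39,340.
Sum of the years' digits = 4+3+2+1 = 10.
Year 1: $39,340 × 4/10 = $15,736. Book value $33,604.
Year 2: $39,340 × 3/10 = $11,802. Book value $21,802.
Year 3: $39,340 × 2/10 = $7,868. Book value $13,934.
Year 4: $39,340 × 1/10 = $3,934. Book value $10,000.

$3,934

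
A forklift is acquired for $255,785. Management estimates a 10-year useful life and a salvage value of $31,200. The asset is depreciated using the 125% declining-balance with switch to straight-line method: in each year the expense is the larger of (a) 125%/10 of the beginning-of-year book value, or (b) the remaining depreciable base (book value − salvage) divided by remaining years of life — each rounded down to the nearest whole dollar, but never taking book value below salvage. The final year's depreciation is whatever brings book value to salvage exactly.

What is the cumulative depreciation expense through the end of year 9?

Depreciable base = $255,785 − $31,200 = $224,585.
Year 1: DB = ⌊$255,785 × 125%/10⌋ = $31,973; SL = ⌊$224,585/10⌋ = $22,458 → take DB $31,973. Book value $223,812.
Year 2: DB = ⌊$223,812 × 125%/10⌋ = $27,976; SL = ⌊$192,612/9⌋ = $21,401 → take DB $27,976. Book value $195,836.
Year 3: DB = ⌊$195,836 × 125%/10⌋ = $24,479; SL = ⌊$164,636/8⌋ = $20,579 → take DB $24,479. Book value $171,357.
Year 4: DB = ⌊$171,357 × 125%/10⌋ = $21,419; SL = ⌊$140,157/7⌋ = $20,022 → take DB $21,419. Book value $149,938.
Year 5: DB = ⌊$149,938 × 125%/10⌋ = $18,742; SL = ⌊$118,738/6⌋ = $19,789 → take SL $19,789. Book value $130,149.
Year 6: DB = ⌊$130,149 × 125%/10⌋ = $16,268; SL = ⌊$98,949/5⌋ = $19,789 → take SL $19,789. Book value $110,360.
Year 7: DB = ⌊$110,360 × 125%/10⌋ = $13,795; SL = ⌊$79,160/4⌋ = $19,790 → take SL $19,790. Book value $90,570.
Year 8: DB = ⌊$90,570 × 125%/10⌋ = $11,321; SL = ⌊$59,370/3⌋ = $19,790 → take SL $19,790. Book value $70,780.
Year 9: DB = ⌊$70,780 × 125%/10⌋ = $8,847; SL = ⌊$39,580/2⌋ = $19,790 → take SL $19,790. Book value $50,990.
Accumulated through year 9 = $255,785 − $50,990 = $204,795.

$204,795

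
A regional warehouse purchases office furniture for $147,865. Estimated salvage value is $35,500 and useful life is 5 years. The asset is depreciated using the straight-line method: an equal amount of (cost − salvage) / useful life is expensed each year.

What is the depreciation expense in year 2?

$22,473

Depreciable base = $147,865 − $35,500 = $112,365.
Annual expense = $112,365 / 5 = $22,473.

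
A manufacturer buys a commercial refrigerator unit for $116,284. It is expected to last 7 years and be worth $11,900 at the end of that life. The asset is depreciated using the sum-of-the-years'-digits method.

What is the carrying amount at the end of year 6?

Depreciable base = $116,284 − $11,900 = $104,384.
Sum of the years' digits = 7+6+5+4+3+2+1 = 28.
Year 1: $104,384 × 7/28 = $26,096. Book value $90,188.
Year 2: $104,384 × 6/28 = $22,368. Book value $67,820.
Year 3: $104,384 × 5/28 = $18,640. Book value $49,180.
Year 4: $104,384 × 4/28 = $14,912. Book value $34,268.
Year 5: $104,384 × 3/28 = $11,184. Book value $23,084.
Year 6: $104,384 × 2/28 = $7,456. Book value $15,628.

$15,628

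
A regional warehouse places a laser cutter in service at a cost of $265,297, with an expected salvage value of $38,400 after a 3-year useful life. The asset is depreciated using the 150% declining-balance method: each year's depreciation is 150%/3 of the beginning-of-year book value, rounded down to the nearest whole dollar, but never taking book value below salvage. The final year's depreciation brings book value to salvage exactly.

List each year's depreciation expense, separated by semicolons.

$132,648; $66,324; $27,925

Depreciable base = $265,297 − $38,400 = $226,897.
Year 1: ⌊$265,297 × 150%/3⌋ = $132,648. Book value $132,649.
Year 2: ⌊$132,649 × 150%/3⌋ = $66,324. Book value $66,325.
Year 3 (final): $66,325 − $38,400 = $27,925. Book value $38,400.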